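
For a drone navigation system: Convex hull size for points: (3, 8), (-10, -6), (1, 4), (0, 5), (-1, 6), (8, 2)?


Convex hull vertices (CCW): (-10, -6), (8, 2), (3, 8), (-1, 6)
Count = 4

4


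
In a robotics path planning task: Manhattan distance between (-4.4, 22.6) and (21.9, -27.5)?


|(-4.4)-21.9| + |22.6-(-27.5)| = 26.3 + 50.1 = 76.4

76.4


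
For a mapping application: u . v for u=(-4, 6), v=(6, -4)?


u . v = u_x*v_x + u_y*v_y = (-4)*6 + 6*(-4)
= (-24) + (-24) = -48

-48


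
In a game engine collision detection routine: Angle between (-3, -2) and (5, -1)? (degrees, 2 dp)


u.v = -13, |u| = sqrt(13) = 3.6056, |v| = sqrt(26) = 5.099
cos(theta) = u.v/(|u||v|) = -13/sqrt(338) = -0.707107
theta = acos(-0.707107) = 135 degrees

135 degrees


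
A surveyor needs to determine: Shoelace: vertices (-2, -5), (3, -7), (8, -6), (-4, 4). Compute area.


Shoelace sum: ((-2)*(-7) - 3*(-5)) + (3*(-6) - 8*(-7)) + (8*4 - (-4)*(-6)) + ((-4)*(-5) - (-2)*4)
= 103
Area = |103|/2 = 51.5

51.5


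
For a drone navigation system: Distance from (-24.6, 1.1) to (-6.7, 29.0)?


dx=17.9, dy=27.9
d^2 = 17.9^2 + 27.9^2 = 1098.82
d = sqrt(1098.82) = 33.1485

33.1485


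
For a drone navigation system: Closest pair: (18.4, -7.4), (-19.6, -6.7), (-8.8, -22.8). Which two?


d(P0,P1) = 38.0064, d(P0,P2) = 31.257, d(P1,P2) = 19.3869
Closest: P1 and P2

Closest pair: (-19.6, -6.7) and (-8.8, -22.8), distance = 19.3869


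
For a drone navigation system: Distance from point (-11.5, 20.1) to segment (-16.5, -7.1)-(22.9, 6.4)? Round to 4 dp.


Project P onto AB: t = 0.3253 (clamped to [0,1])
Closest point on segment: (-3.6847, -2.709)
Distance: 24.1107

24.1107


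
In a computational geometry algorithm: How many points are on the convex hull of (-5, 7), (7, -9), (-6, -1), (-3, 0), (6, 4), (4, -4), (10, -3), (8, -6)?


Convex hull vertices (CCW): (-6, -1), (7, -9), (10, -3), (6, 4), (-5, 7)
Count = 5

5


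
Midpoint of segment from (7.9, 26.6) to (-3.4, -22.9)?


M = ((7.9+(-3.4))/2, (26.6+(-22.9))/2)
= (2.25, 1.85)

(2.25, 1.85)


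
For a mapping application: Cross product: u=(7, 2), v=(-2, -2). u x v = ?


u x v = u_x*v_y - u_y*v_x = 7*(-2) - 2*(-2)
= (-14) - (-4) = -10

-10


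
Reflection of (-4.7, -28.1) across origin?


Reflection over origin: (x,y) -> (-x,-y)
(-4.7, -28.1) -> (4.7, 28.1)

(4.7, 28.1)


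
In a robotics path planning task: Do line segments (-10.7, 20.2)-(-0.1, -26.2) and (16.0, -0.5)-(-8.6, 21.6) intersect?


Cross products: d1=80.85, d2=988.03, d3=1019.46, d4=112.28
d1*d2 < 0 and d3*d4 < 0? no

No, they don't intersect


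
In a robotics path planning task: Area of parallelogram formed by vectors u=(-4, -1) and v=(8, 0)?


|u x v| = |(-4)*0 - (-1)*8|
= |0 - (-8)| = 8

8


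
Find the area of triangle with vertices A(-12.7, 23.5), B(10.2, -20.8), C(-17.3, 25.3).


Area = |x_A(y_B-y_C) + x_B(y_C-y_A) + x_C(y_A-y_B)|/2
= |585.47 + 18.36 + (-766.39)|/2
= 162.56/2 = 81.28

81.28


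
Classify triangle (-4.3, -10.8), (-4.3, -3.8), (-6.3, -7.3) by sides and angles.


Side lengths squared: AB^2=49, BC^2=16.25, CA^2=16.25
Sorted: [16.25, 16.25, 49]
By sides: Isosceles, By angles: Obtuse

Isosceles, Obtuse


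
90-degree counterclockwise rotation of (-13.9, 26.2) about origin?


90° CCW: (x,y) -> (-y, x)
(-13.9,26.2) -> (-26.2, -13.9)

(-26.2, -13.9)


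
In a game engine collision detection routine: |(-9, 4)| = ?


|u| = sqrt((-9)^2 + 4^2) = sqrt(97) = 9.8489

9.8489


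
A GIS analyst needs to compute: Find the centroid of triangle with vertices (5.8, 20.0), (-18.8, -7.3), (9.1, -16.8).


Centroid = ((x_A+x_B+x_C)/3, (y_A+y_B+y_C)/3)
= ((5.8+(-18.8)+9.1)/3, (20+(-7.3)+(-16.8))/3)
= (-1.3, -1.3667)

(-1.3, -1.3667)


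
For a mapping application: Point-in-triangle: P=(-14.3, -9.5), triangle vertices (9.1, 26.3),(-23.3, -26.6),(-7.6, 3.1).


Cross products: AB x AP = -77.94, BC x BP = 1.17, CA x CP = -54.98
All same sign? no

No, outside


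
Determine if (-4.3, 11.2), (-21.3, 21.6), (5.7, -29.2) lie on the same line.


Cross product: ((-21.3)-(-4.3))*((-29.2)-11.2) - (21.6-11.2)*(5.7-(-4.3))
= 582.8

No, not collinear


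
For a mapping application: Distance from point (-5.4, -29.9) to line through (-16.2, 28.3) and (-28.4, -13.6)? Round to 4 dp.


|cross product| = 1162.56
|line direction| = sqrt(1904.45) = 43.64
Distance = 1162.56/sqrt(1904.45) = 26.6398

26.6398


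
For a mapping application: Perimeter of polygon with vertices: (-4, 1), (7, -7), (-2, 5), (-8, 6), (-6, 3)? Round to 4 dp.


Sides: (-4, 1)->(7, -7): sqrt(185) = 13.601471, (7, -7)->(-2, 5): sqrt(225) = 15, (-2, 5)->(-8, 6): sqrt(37) = 6.082763, (-8, 6)->(-6, 3): sqrt(13) = 3.605551, (-6, 3)->(-4, 1): sqrt(8) = 2.828427
Sum = 41.118212
Perimeter = 41.1182

41.1182


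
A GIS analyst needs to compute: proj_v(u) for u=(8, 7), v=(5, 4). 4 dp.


u.v = 68, |v| = sqrt(41) = 6.4031
Scalar projection = u.v / |v| = 68 / sqrt(41) = 10.6198

10.6198


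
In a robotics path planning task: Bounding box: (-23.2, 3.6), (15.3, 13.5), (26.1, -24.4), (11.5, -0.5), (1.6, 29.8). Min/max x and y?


x range: [-23.2, 26.1]
y range: [-24.4, 29.8]
Bounding box: (-23.2,-24.4) to (26.1,29.8)

(-23.2,-24.4) to (26.1,29.8)


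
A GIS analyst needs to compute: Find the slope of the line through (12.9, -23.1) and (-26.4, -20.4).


slope = (y2-y1)/(x2-x1) = ((-20.4)-(-23.1))/((-26.4)-12.9) = 2.7/(-39.3) = -0.0687

-0.0687


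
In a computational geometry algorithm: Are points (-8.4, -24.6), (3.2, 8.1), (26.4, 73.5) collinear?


Cross product: (3.2-(-8.4))*(73.5-(-24.6)) - (8.1-(-24.6))*(26.4-(-8.4))
= 0

Yes, collinear


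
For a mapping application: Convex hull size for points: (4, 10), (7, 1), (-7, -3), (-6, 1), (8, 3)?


Convex hull vertices (CCW): (-7, -3), (7, 1), (8, 3), (4, 10), (-6, 1)
Count = 5

5


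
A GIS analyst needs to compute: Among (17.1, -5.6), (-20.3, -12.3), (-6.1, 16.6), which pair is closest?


d(P0,P1) = 37.9954, d(P0,P2) = 32.1104, d(P1,P2) = 32.2002
Closest: P0 and P2

Closest pair: (17.1, -5.6) and (-6.1, 16.6), distance = 32.1104


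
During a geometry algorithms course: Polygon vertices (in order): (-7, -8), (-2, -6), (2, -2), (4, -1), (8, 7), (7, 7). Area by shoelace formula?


Shoelace sum: ((-7)*(-6) - (-2)*(-8)) + ((-2)*(-2) - 2*(-6)) + (2*(-1) - 4*(-2)) + (4*7 - 8*(-1)) + (8*7 - 7*7) + (7*(-8) - (-7)*7)
= 84
Area = |84|/2 = 42

42


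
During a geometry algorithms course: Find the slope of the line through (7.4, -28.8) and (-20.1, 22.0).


slope = (y2-y1)/(x2-x1) = (22-(-28.8))/((-20.1)-7.4) = 50.8/(-27.5) = -1.8473

-1.8473


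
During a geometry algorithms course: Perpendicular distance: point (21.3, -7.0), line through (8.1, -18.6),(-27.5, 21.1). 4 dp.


|cross product| = 937
|line direction| = sqrt(2843.45) = 53.324
Distance = 937/sqrt(2843.45) = 17.5718

17.5718


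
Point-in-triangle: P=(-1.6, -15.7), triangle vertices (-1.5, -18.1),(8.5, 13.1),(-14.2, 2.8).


Cross products: AB x AP = 27.12, BC x BP = 549.73, CA x CP = 28.39
All same sign? yes

Yes, inside


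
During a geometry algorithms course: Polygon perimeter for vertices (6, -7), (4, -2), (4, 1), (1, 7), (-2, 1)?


Sides: (6, -7)->(4, -2): sqrt(29) = 5.385165, (4, -2)->(4, 1): sqrt(9) = 3, (4, 1)->(1, 7): sqrt(45) = 6.708204, (1, 7)->(-2, 1): sqrt(45) = 6.708204, (-2, 1)->(6, -7): sqrt(128) = 11.313708
Sum = 33.115281
Perimeter = 33.1153

33.1153


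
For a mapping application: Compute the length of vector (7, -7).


|u| = sqrt(7^2 + (-7)^2) = sqrt(98) = 9.8995

9.8995


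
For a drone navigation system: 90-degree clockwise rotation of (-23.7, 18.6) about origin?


90° CW: (x,y) -> (y, -x)
(-23.7,18.6) -> (18.6, 23.7)

(18.6, 23.7)


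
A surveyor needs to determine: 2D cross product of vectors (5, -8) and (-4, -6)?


u x v = u_x*v_y - u_y*v_x = 5*(-6) - (-8)*(-4)
= (-30) - 32 = -62

-62


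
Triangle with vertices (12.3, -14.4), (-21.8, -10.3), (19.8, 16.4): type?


Side lengths squared: AB^2=1179.62, BC^2=2443.45, CA^2=1004.89
Sorted: [1004.89, 1179.62, 2443.45]
By sides: Scalene, By angles: Obtuse

Scalene, Obtuse


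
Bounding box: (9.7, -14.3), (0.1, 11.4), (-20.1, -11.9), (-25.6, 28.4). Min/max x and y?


x range: [-25.6, 9.7]
y range: [-14.3, 28.4]
Bounding box: (-25.6,-14.3) to (9.7,28.4)

(-25.6,-14.3) to (9.7,28.4)


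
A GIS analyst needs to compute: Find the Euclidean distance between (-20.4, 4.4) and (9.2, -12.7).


dx=29.6, dy=-17.1
d^2 = 29.6^2 + (-17.1)^2 = 1168.57
d = sqrt(1168.57) = 34.1844

34.1844


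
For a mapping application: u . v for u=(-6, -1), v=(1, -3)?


u . v = u_x*v_x + u_y*v_y = (-6)*1 + (-1)*(-3)
= (-6) + 3 = -3

-3


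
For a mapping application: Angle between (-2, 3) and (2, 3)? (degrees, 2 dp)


u.v = 5, |u| = sqrt(13) = 3.6056, |v| = sqrt(13) = 3.6056
cos(theta) = u.v/(|u||v|) = 5/sqrt(169) = 0.384615
theta = acos(0.384615) = 67.38 degrees

67.38 degrees


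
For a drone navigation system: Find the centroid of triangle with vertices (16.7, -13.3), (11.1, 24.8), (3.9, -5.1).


Centroid = ((x_A+x_B+x_C)/3, (y_A+y_B+y_C)/3)
= ((16.7+11.1+3.9)/3, ((-13.3)+24.8+(-5.1))/3)
= (10.5667, 2.1333)

(10.5667, 2.1333)


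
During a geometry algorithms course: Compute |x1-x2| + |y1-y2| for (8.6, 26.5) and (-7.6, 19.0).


|8.6-(-7.6)| + |26.5-19| = 16.2 + 7.5 = 23.7

23.7


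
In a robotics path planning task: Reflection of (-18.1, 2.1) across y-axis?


Reflection over y-axis: (x,y) -> (-x,y)
(-18.1, 2.1) -> (18.1, 2.1)

(18.1, 2.1)


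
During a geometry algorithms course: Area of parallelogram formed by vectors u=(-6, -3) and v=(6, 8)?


|u x v| = |(-6)*8 - (-3)*6|
= |(-48) - (-18)| = 30

30


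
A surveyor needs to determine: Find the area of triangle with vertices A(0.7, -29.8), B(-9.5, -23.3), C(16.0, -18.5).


Area = |x_A(y_B-y_C) + x_B(y_C-y_A) + x_C(y_A-y_B)|/2
= |(-3.36) + (-107.35) + (-104)|/2
= 214.71/2 = 107.355

107.355


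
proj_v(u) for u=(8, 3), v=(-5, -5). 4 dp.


u.v = -55, |v| = sqrt(50) = 7.0711
Scalar projection = u.v / |v| = -55 / sqrt(50) = -7.7782

-7.7782


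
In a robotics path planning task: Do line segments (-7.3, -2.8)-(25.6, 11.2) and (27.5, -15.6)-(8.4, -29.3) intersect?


Cross products: d1=-721.24, d2=-537.91, d3=-908.32, d4=-1091.65
d1*d2 < 0 and d3*d4 < 0? no

No, they don't intersect


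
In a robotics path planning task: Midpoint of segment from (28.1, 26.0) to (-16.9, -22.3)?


M = ((28.1+(-16.9))/2, (26+(-22.3))/2)
= (5.6, 1.85)

(5.6, 1.85)


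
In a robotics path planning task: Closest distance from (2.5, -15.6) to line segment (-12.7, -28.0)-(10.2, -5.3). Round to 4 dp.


Project P onto AB: t = 0.6055 (clamped to [0,1])
Closest point on segment: (1.1664, -14.2547)
Distance: 1.8943

1.8943


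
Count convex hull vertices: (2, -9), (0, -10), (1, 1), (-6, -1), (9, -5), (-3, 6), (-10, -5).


Convex hull vertices (CCW): (-10, -5), (0, -10), (2, -9), (9, -5), (-3, 6)
Count = 5

5


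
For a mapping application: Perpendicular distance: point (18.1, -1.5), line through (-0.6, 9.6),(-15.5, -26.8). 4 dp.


|cross product| = 846.07
|line direction| = sqrt(1546.97) = 39.3315
Distance = 846.07/sqrt(1546.97) = 21.5112

21.5112


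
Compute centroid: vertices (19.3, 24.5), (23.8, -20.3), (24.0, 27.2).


Centroid = ((x_A+x_B+x_C)/3, (y_A+y_B+y_C)/3)
= ((19.3+23.8+24)/3, (24.5+(-20.3)+27.2)/3)
= (22.3667, 10.4667)

(22.3667, 10.4667)


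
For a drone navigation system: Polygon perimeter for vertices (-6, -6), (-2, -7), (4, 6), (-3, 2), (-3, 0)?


Sides: (-6, -6)->(-2, -7): sqrt(17) = 4.123106, (-2, -7)->(4, 6): sqrt(205) = 14.317821, (4, 6)->(-3, 2): sqrt(65) = 8.062258, (-3, 2)->(-3, 0): sqrt(4) = 2, (-3, 0)->(-6, -6): sqrt(45) = 6.708204
Sum = 35.211389
Perimeter = 35.2114

35.2114


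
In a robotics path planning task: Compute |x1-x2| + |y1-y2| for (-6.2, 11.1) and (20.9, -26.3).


|(-6.2)-20.9| + |11.1-(-26.3)| = 27.1 + 37.4 = 64.5

64.5


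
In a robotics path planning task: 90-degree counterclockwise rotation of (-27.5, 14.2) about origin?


90° CCW: (x,y) -> (-y, x)
(-27.5,14.2) -> (-14.2, -27.5)

(-14.2, -27.5)


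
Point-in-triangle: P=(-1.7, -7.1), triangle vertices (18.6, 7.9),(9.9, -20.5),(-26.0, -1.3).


Cross products: AB x AP = -446.02, BC x BP = -258.34, CA x CP = -482.24
All same sign? yes

Yes, inside


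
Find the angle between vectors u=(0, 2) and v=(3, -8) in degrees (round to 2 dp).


u.v = -16, |u| = sqrt(4) = 2, |v| = sqrt(73) = 8.544
cos(theta) = u.v/(|u||v|) = -16/sqrt(292) = -0.936329
theta = acos(-0.936329) = 159.44 degrees

159.44 degrees


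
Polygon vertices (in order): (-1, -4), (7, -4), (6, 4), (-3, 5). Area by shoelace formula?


Shoelace sum: ((-1)*(-4) - 7*(-4)) + (7*4 - 6*(-4)) + (6*5 - (-3)*4) + ((-3)*(-4) - (-1)*5)
= 143
Area = |143|/2 = 71.5

71.5


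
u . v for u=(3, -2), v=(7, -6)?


u . v = u_x*v_x + u_y*v_y = 3*7 + (-2)*(-6)
= 21 + 12 = 33

33


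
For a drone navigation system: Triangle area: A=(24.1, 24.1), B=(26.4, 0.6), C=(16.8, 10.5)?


Area = |x_A(y_B-y_C) + x_B(y_C-y_A) + x_C(y_A-y_B)|/2
= |(-238.59) + (-359.04) + 394.8|/2
= 202.83/2 = 101.415

101.415


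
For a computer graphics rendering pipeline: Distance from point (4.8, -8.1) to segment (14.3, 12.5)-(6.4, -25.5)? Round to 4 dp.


Project P onto AB: t = 0.5695 (clamped to [0,1])
Closest point on segment: (9.8012, -9.1397)
Distance: 5.1081

5.1081


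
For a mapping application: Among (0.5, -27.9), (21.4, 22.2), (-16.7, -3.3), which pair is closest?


d(P0,P1) = 54.2846, d(P0,P2) = 30.0167, d(P1,P2) = 45.846
Closest: P0 and P2

Closest pair: (0.5, -27.9) and (-16.7, -3.3), distance = 30.0167


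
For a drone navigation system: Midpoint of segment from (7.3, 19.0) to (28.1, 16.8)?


M = ((7.3+28.1)/2, (19+16.8)/2)
= (17.7, 17.9)

(17.7, 17.9)


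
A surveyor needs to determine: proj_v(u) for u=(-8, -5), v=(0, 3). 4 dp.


u.v = -15, |v| = sqrt(9) = 3
Scalar projection = u.v / |v| = -15 / sqrt(9) = -5

-5


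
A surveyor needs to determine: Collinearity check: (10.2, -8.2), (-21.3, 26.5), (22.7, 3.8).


Cross product: ((-21.3)-10.2)*(3.8-(-8.2)) - (26.5-(-8.2))*(22.7-10.2)
= -811.75

No, not collinear


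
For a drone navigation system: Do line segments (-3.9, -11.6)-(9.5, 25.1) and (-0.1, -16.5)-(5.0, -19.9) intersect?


Cross products: d1=12.07, d2=244.8, d3=-205.12, d4=-437.85
d1*d2 < 0 and d3*d4 < 0? no

No, they don't intersect


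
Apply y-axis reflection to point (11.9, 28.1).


Reflection over y-axis: (x,y) -> (-x,y)
(11.9, 28.1) -> (-11.9, 28.1)

(-11.9, 28.1)


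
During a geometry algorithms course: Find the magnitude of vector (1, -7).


|u| = sqrt(1^2 + (-7)^2) = sqrt(50) = 7.0711

7.0711


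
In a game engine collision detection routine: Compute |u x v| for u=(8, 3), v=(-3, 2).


|u x v| = |8*2 - 3*(-3)|
= |16 - (-9)| = 25

25


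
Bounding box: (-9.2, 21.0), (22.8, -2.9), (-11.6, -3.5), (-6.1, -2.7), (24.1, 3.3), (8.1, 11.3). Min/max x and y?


x range: [-11.6, 24.1]
y range: [-3.5, 21]
Bounding box: (-11.6,-3.5) to (24.1,21)

(-11.6,-3.5) to (24.1,21)


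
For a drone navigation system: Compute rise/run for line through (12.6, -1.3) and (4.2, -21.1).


slope = (y2-y1)/(x2-x1) = ((-21.1)-(-1.3))/(4.2-12.6) = (-19.8)/(-8.4) = 2.3571

2.3571


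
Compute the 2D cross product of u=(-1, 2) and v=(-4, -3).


u x v = u_x*v_y - u_y*v_x = (-1)*(-3) - 2*(-4)
= 3 - (-8) = 11

11


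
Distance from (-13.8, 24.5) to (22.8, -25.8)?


dx=36.6, dy=-50.3
d^2 = 36.6^2 + (-50.3)^2 = 3869.65
d = sqrt(3869.65) = 62.2065

62.2065


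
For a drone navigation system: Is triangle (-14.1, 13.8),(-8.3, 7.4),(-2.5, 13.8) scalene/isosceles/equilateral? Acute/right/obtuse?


Side lengths squared: AB^2=74.6, BC^2=74.6, CA^2=134.56
Sorted: [74.6, 74.6, 134.56]
By sides: Isosceles, By angles: Acute

Isosceles, Acute


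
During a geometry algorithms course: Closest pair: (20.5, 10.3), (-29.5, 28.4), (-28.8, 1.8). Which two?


d(P0,P1) = 53.1753, d(P0,P2) = 50.0274, d(P1,P2) = 26.6092
Closest: P1 and P2

Closest pair: (-29.5, 28.4) and (-28.8, 1.8), distance = 26.6092


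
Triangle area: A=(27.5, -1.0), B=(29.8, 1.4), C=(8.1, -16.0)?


Area = |x_A(y_B-y_C) + x_B(y_C-y_A) + x_C(y_A-y_B)|/2
= |478.5 + (-447) + (-19.44)|/2
= 12.06/2 = 6.03

6.03


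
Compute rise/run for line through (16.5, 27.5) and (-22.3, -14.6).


slope = (y2-y1)/(x2-x1) = ((-14.6)-27.5)/((-22.3)-16.5) = (-42.1)/(-38.8) = 1.0851

1.0851


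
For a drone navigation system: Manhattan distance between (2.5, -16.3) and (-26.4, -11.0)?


|2.5-(-26.4)| + |(-16.3)-(-11)| = 28.9 + 5.3 = 34.2

34.2


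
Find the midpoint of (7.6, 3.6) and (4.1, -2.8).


M = ((7.6+4.1)/2, (3.6+(-2.8))/2)
= (5.85, 0.4)

(5.85, 0.4)


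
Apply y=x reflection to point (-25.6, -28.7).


Reflection over y=x: (x,y) -> (y,x)
(-25.6, -28.7) -> (-28.7, -25.6)

(-28.7, -25.6)


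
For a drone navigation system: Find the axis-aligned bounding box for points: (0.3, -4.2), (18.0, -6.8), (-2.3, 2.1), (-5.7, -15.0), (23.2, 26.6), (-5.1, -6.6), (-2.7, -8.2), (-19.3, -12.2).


x range: [-19.3, 23.2]
y range: [-15, 26.6]
Bounding box: (-19.3,-15) to (23.2,26.6)

(-19.3,-15) to (23.2,26.6)


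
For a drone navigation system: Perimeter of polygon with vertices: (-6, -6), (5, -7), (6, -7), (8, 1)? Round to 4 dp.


Sides: (-6, -6)->(5, -7): sqrt(122) = 11.045361, (5, -7)->(6, -7): sqrt(1) = 1, (6, -7)->(8, 1): sqrt(68) = 8.246211, (8, 1)->(-6, -6): sqrt(245) = 15.652476
Sum = 35.944048
Perimeter = 35.944

35.944


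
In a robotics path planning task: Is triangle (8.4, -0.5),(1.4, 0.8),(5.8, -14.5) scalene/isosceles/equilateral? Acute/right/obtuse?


Side lengths squared: AB^2=50.69, BC^2=253.45, CA^2=202.76
Sorted: [50.69, 202.76, 253.45]
By sides: Scalene, By angles: Right

Scalene, Right


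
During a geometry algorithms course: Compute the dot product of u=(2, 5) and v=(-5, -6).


u . v = u_x*v_x + u_y*v_y = 2*(-5) + 5*(-6)
= (-10) + (-30) = -40

-40


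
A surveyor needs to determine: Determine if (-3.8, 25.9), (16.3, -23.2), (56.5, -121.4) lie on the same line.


Cross product: (16.3-(-3.8))*((-121.4)-25.9) - ((-23.2)-25.9)*(56.5-(-3.8))
= 0

Yes, collinear


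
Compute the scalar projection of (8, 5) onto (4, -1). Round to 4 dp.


u.v = 27, |v| = sqrt(17) = 4.1231
Scalar projection = u.v / |v| = 27 / sqrt(17) = 6.5485

6.5485


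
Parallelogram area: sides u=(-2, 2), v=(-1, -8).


|u x v| = |(-2)*(-8) - 2*(-1)|
= |16 - (-2)| = 18

18


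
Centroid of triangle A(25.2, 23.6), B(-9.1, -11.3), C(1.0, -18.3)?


Centroid = ((x_A+x_B+x_C)/3, (y_A+y_B+y_C)/3)
= ((25.2+(-9.1)+1)/3, (23.6+(-11.3)+(-18.3))/3)
= (5.7, -2)

(5.7, -2)


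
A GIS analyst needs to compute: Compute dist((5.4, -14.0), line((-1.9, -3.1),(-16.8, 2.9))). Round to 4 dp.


|cross product| = 118.61
|line direction| = sqrt(258.01) = 16.0627
Distance = 118.61/sqrt(258.01) = 7.3842

7.3842


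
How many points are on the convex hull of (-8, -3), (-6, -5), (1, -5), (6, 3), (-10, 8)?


Convex hull vertices (CCW): (-10, 8), (-8, -3), (-6, -5), (1, -5), (6, 3)
Count = 5

5


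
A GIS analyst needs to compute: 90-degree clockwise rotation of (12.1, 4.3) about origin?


90° CW: (x,y) -> (y, -x)
(12.1,4.3) -> (4.3, -12.1)

(4.3, -12.1)


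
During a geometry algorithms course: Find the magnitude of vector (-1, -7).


|u| = sqrt((-1)^2 + (-7)^2) = sqrt(50) = 7.0711

7.0711


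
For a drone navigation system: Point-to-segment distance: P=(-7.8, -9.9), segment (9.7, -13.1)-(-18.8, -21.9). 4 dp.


Project P onto AB: t = 0.5289 (clamped to [0,1])
Closest point on segment: (-5.3747, -17.7546)
Distance: 8.2206

8.2206


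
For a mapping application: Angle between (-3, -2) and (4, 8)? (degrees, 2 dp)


u.v = -28, |u| = sqrt(13) = 3.6056, |v| = sqrt(80) = 8.9443
cos(theta) = u.v/(|u||v|) = -28/sqrt(1040) = -0.868243
theta = acos(-0.868243) = 150.26 degrees

150.26 degrees


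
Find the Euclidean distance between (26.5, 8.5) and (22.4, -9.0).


dx=-4.1, dy=-17.5
d^2 = (-4.1)^2 + (-17.5)^2 = 323.06
d = sqrt(323.06) = 17.9739

17.9739


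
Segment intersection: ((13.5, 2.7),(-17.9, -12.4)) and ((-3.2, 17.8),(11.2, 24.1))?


Cross products: d1=-322.65, d2=-342.27, d3=-726.31, d4=-706.69
d1*d2 < 0 and d3*d4 < 0? no

No, they don't intersect


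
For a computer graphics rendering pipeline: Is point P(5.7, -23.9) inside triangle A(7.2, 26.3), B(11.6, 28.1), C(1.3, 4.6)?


Cross products: AB x AP = -218.18, BC x BP = 396.95, CA x CP = -263.63
All same sign? no

No, outside


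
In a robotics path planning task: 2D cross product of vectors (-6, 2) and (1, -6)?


u x v = u_x*v_y - u_y*v_x = (-6)*(-6) - 2*1
= 36 - 2 = 34

34


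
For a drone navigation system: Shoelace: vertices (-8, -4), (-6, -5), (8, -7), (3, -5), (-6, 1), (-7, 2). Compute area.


Shoelace sum: ((-8)*(-5) - (-6)*(-4)) + ((-6)*(-7) - 8*(-5)) + (8*(-5) - 3*(-7)) + (3*1 - (-6)*(-5)) + ((-6)*2 - (-7)*1) + ((-7)*(-4) - (-8)*2)
= 91
Area = |91|/2 = 45.5

45.5


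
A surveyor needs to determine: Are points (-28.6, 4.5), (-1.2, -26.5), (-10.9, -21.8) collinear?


Cross product: ((-1.2)-(-28.6))*((-21.8)-4.5) - ((-26.5)-4.5)*((-10.9)-(-28.6))
= -171.92

No, not collinear


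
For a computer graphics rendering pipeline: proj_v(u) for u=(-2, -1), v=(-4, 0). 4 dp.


u.v = 8, |v| = sqrt(16) = 4
Scalar projection = u.v / |v| = 8 / sqrt(16) = 2

2


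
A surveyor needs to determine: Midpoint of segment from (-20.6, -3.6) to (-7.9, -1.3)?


M = (((-20.6)+(-7.9))/2, ((-3.6)+(-1.3))/2)
= (-14.25, -2.45)

(-14.25, -2.45)


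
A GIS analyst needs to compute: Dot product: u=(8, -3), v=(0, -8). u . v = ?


u . v = u_x*v_x + u_y*v_y = 8*0 + (-3)*(-8)
= 0 + 24 = 24

24


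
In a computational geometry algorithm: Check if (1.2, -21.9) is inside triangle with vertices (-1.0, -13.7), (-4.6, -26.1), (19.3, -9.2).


Cross products: AB x AP = 56.8, BC x BP = 2.36, CA x CP = 176.36
All same sign? yes

Yes, inside


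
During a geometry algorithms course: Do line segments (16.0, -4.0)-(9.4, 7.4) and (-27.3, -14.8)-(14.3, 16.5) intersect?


Cross products: d1=-906.01, d2=-225.19, d3=564.9, d4=-115.92
d1*d2 < 0 and d3*d4 < 0? no

No, they don't intersect


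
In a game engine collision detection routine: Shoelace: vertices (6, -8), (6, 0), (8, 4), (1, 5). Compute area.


Shoelace sum: (6*0 - 6*(-8)) + (6*4 - 8*0) + (8*5 - 1*4) + (1*(-8) - 6*5)
= 70
Area = |70|/2 = 35

35


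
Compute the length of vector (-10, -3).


|u| = sqrt((-10)^2 + (-3)^2) = sqrt(109) = 10.4403

10.4403


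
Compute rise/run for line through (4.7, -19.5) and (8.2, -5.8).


slope = (y2-y1)/(x2-x1) = ((-5.8)-(-19.5))/(8.2-4.7) = 13.7/3.5 = 3.9143

3.9143


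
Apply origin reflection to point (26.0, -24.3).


Reflection over origin: (x,y) -> (-x,-y)
(26, -24.3) -> (-26, 24.3)

(-26, 24.3)


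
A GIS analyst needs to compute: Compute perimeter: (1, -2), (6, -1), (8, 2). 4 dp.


Sides: (1, -2)->(6, -1): sqrt(26) = 5.09902, (6, -1)->(8, 2): sqrt(13) = 3.605551, (8, 2)->(1, -2): sqrt(65) = 8.062258
Sum = 16.766829
Perimeter = 16.7668

16.7668


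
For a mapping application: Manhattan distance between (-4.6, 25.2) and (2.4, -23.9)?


|(-4.6)-2.4| + |25.2-(-23.9)| = 7 + 49.1 = 56.1

56.1


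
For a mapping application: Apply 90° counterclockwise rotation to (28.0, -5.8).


90° CCW: (x,y) -> (-y, x)
(28,-5.8) -> (5.8, 28)

(5.8, 28)


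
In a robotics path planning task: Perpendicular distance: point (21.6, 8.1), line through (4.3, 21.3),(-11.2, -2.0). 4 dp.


|cross product| = 607.69
|line direction| = sqrt(783.14) = 27.9846
Distance = 607.69/sqrt(783.14) = 21.7151

21.7151


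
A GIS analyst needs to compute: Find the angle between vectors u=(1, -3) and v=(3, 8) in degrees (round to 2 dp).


u.v = -21, |u| = sqrt(10) = 3.1623, |v| = sqrt(73) = 8.544
cos(theta) = u.v/(|u||v|) = -21/sqrt(730) = -0.777245
theta = acos(-0.777245) = 141.01 degrees

141.01 degrees


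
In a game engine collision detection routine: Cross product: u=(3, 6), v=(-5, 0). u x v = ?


u x v = u_x*v_y - u_y*v_x = 3*0 - 6*(-5)
= 0 - (-30) = 30

30


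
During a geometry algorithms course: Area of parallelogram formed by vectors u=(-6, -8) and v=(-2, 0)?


|u x v| = |(-6)*0 - (-8)*(-2)|
= |0 - 16| = 16

16


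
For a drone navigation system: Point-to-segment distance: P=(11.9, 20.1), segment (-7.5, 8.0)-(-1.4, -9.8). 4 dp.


Project P onto AB: t = 0 (clamped to [0,1])
Closest point on segment: (-7.5, 8)
Distance: 22.8642

22.8642


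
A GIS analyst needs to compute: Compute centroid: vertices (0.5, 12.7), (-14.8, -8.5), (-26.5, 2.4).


Centroid = ((x_A+x_B+x_C)/3, (y_A+y_B+y_C)/3)
= ((0.5+(-14.8)+(-26.5))/3, (12.7+(-8.5)+2.4)/3)
= (-13.6, 2.2)

(-13.6, 2.2)


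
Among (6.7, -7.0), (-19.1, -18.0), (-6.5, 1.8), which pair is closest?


d(P0,P1) = 28.0471, d(P0,P2) = 15.8644, d(P1,P2) = 23.4691
Closest: P0 and P2

Closest pair: (6.7, -7.0) and (-6.5, 1.8), distance = 15.8644


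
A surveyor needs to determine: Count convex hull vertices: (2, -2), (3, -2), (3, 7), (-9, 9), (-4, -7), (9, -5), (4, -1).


Convex hull vertices (CCW): (-9, 9), (-4, -7), (9, -5), (3, 7)
Count = 4

4


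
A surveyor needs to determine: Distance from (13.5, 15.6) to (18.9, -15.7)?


dx=5.4, dy=-31.3
d^2 = 5.4^2 + (-31.3)^2 = 1008.85
d = sqrt(1008.85) = 31.7624

31.7624


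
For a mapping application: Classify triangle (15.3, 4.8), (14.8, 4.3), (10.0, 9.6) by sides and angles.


Side lengths squared: AB^2=0.5, BC^2=51.13, CA^2=51.13
Sorted: [0.5, 51.13, 51.13]
By sides: Isosceles, By angles: Acute

Isosceles, Acute


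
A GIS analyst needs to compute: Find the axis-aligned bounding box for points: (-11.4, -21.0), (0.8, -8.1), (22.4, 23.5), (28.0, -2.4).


x range: [-11.4, 28]
y range: [-21, 23.5]
Bounding box: (-11.4,-21) to (28,23.5)

(-11.4,-21) to (28,23.5)


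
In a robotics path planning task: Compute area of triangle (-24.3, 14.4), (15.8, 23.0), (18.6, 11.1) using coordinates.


Area = |x_A(y_B-y_C) + x_B(y_C-y_A) + x_C(y_A-y_B)|/2
= |(-289.17) + (-52.14) + (-159.96)|/2
= 501.27/2 = 250.635

250.635


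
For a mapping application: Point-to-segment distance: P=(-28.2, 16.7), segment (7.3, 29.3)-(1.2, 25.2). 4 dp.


Project P onto AB: t = 1 (clamped to [0,1])
Closest point on segment: (1.2, 25.2)
Distance: 30.6041

30.6041


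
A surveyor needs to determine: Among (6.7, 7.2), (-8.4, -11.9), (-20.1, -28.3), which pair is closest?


d(P0,P1) = 24.3479, d(P0,P2) = 44.4802, d(P1,P2) = 20.1457
Closest: P1 and P2

Closest pair: (-8.4, -11.9) and (-20.1, -28.3), distance = 20.1457


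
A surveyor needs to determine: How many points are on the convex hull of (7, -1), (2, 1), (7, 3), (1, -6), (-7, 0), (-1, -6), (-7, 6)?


Convex hull vertices (CCW): (-7, 0), (-1, -6), (1, -6), (7, -1), (7, 3), (-7, 6)
Count = 6

6


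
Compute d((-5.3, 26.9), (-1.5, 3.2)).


dx=3.8, dy=-23.7
d^2 = 3.8^2 + (-23.7)^2 = 576.13
d = sqrt(576.13) = 24.0027

24.0027


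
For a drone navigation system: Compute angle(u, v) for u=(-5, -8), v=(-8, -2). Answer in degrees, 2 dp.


u.v = 56, |u| = sqrt(89) = 9.434, |v| = sqrt(68) = 8.2462
cos(theta) = u.v/(|u||v|) = 56/sqrt(6052) = 0.719844
theta = acos(0.719844) = 43.96 degrees

43.96 degrees


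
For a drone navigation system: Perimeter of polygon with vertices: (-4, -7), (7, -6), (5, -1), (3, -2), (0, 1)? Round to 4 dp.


Sides: (-4, -7)->(7, -6): sqrt(122) = 11.045361, (7, -6)->(5, -1): sqrt(29) = 5.385165, (5, -1)->(3, -2): sqrt(5) = 2.236068, (3, -2)->(0, 1): sqrt(18) = 4.242641, (0, 1)->(-4, -7): sqrt(80) = 8.944272
Sum = 31.853507
Perimeter = 31.8535

31.8535


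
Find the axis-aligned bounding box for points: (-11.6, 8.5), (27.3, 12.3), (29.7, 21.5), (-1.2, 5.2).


x range: [-11.6, 29.7]
y range: [5.2, 21.5]
Bounding box: (-11.6,5.2) to (29.7,21.5)

(-11.6,5.2) to (29.7,21.5)


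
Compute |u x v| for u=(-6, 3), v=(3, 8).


|u x v| = |(-6)*8 - 3*3|
= |(-48) - 9| = 57

57


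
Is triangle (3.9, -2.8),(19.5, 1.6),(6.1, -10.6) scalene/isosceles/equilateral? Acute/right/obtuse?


Side lengths squared: AB^2=262.72, BC^2=328.4, CA^2=65.68
Sorted: [65.68, 262.72, 328.4]
By sides: Scalene, By angles: Right

Scalene, Right


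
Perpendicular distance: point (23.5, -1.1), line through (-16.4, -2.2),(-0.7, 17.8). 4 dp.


|cross product| = 780.73
|line direction| = sqrt(646.49) = 25.4262
Distance = 780.73/sqrt(646.49) = 30.7058

30.7058


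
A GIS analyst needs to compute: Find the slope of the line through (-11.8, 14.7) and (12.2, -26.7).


slope = (y2-y1)/(x2-x1) = ((-26.7)-14.7)/(12.2-(-11.8)) = (-41.4)/24 = -1.725

-1.725


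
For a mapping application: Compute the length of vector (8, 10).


|u| = sqrt(8^2 + 10^2) = sqrt(164) = 12.8062

12.8062


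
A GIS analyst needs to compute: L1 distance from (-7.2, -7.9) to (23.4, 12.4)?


|(-7.2)-23.4| + |(-7.9)-12.4| = 30.6 + 20.3 = 50.9

50.9


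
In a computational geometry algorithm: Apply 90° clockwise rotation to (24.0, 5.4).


90° CW: (x,y) -> (y, -x)
(24,5.4) -> (5.4, -24)

(5.4, -24)


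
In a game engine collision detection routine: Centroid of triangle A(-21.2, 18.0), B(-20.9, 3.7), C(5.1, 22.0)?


Centroid = ((x_A+x_B+x_C)/3, (y_A+y_B+y_C)/3)
= (((-21.2)+(-20.9)+5.1)/3, (18+3.7+22)/3)
= (-12.3333, 14.5667)

(-12.3333, 14.5667)


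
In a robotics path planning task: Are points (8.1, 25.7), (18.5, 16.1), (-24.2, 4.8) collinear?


Cross product: (18.5-8.1)*(4.8-25.7) - (16.1-25.7)*((-24.2)-8.1)
= -527.44

No, not collinear


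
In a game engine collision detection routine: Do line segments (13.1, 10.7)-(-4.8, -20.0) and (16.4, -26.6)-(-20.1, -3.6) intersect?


Cross products: d1=-1285.55, d2=246.7, d3=768.98, d4=-763.27
d1*d2 < 0 and d3*d4 < 0? yes

Yes, they intersect


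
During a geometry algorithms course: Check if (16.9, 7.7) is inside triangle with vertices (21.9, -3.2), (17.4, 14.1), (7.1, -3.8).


Cross products: AB x AP = 37.45, BC x BP = 56.97, CA x CP = 164.32
All same sign? yes

Yes, inside


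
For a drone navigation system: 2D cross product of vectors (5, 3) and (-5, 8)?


u x v = u_x*v_y - u_y*v_x = 5*8 - 3*(-5)
= 40 - (-15) = 55

55


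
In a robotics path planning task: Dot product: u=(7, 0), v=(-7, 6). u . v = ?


u . v = u_x*v_x + u_y*v_y = 7*(-7) + 0*6
= (-49) + 0 = -49

-49


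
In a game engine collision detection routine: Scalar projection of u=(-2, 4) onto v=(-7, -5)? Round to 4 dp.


u.v = -6, |v| = sqrt(74) = 8.6023
Scalar projection = u.v / |v| = -6 / sqrt(74) = -0.6975

-0.6975


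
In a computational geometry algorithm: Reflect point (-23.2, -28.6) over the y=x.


Reflection over y=x: (x,y) -> (y,x)
(-23.2, -28.6) -> (-28.6, -23.2)

(-28.6, -23.2)


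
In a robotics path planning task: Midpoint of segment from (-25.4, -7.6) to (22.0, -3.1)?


M = (((-25.4)+22)/2, ((-7.6)+(-3.1))/2)
= (-1.7, -5.35)

(-1.7, -5.35)


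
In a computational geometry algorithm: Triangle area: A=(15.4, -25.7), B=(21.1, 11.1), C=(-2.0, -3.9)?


Area = |x_A(y_B-y_C) + x_B(y_C-y_A) + x_C(y_A-y_B)|/2
= |231 + 459.98 + 73.6|/2
= 764.58/2 = 382.29

382.29


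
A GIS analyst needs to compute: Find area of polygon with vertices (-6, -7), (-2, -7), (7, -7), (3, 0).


Shoelace sum: ((-6)*(-7) - (-2)*(-7)) + ((-2)*(-7) - 7*(-7)) + (7*0 - 3*(-7)) + (3*(-7) - (-6)*0)
= 91
Area = |91|/2 = 45.5

45.5


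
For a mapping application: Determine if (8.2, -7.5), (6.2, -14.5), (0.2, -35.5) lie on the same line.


Cross product: (6.2-8.2)*((-35.5)-(-7.5)) - ((-14.5)-(-7.5))*(0.2-8.2)
= 0

Yes, collinear


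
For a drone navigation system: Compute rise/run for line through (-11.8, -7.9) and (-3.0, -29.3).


slope = (y2-y1)/(x2-x1) = ((-29.3)-(-7.9))/((-3)-(-11.8)) = (-21.4)/8.8 = -2.4318

-2.4318


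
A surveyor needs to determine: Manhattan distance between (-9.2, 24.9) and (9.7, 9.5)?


|(-9.2)-9.7| + |24.9-9.5| = 18.9 + 15.4 = 34.3

34.3


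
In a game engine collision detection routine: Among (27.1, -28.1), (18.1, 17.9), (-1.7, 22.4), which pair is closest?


d(P0,P1) = 46.8722, d(P0,P2) = 58.1351, d(P1,P2) = 20.3049
Closest: P1 and P2

Closest pair: (18.1, 17.9) and (-1.7, 22.4), distance = 20.3049


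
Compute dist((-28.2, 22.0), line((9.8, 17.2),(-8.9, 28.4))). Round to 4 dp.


|cross product| = 335.84
|line direction| = sqrt(475.13) = 21.7975
Distance = 335.84/sqrt(475.13) = 15.4073

15.4073


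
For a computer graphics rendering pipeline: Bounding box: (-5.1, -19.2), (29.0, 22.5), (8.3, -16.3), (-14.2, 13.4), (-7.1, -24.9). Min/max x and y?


x range: [-14.2, 29]
y range: [-24.9, 22.5]
Bounding box: (-14.2,-24.9) to (29,22.5)

(-14.2,-24.9) to (29,22.5)


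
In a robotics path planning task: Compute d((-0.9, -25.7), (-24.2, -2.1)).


dx=-23.3, dy=23.6
d^2 = (-23.3)^2 + 23.6^2 = 1099.85
d = sqrt(1099.85) = 33.164

33.164


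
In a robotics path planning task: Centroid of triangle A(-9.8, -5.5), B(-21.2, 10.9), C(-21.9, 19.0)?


Centroid = ((x_A+x_B+x_C)/3, (y_A+y_B+y_C)/3)
= (((-9.8)+(-21.2)+(-21.9))/3, ((-5.5)+10.9+19)/3)
= (-17.6333, 8.1333)

(-17.6333, 8.1333)


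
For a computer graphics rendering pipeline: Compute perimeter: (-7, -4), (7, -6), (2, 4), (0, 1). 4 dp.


Sides: (-7, -4)->(7, -6): sqrt(200) = 14.142136, (7, -6)->(2, 4): sqrt(125) = 11.18034, (2, 4)->(0, 1): sqrt(13) = 3.605551, (0, 1)->(-7, -4): sqrt(74) = 8.602325
Sum = 37.530352
Perimeter = 37.5304

37.5304


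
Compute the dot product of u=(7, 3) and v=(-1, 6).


u . v = u_x*v_x + u_y*v_y = 7*(-1) + 3*6
= (-7) + 18 = 11

11


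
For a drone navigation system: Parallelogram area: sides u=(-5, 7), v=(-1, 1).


|u x v| = |(-5)*1 - 7*(-1)|
= |(-5) - (-7)| = 2

2


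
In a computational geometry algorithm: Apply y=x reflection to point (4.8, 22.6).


Reflection over y=x: (x,y) -> (y,x)
(4.8, 22.6) -> (22.6, 4.8)

(22.6, 4.8)


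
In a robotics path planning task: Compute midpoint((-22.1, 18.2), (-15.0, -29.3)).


M = (((-22.1)+(-15))/2, (18.2+(-29.3))/2)
= (-18.55, -5.55)

(-18.55, -5.55)


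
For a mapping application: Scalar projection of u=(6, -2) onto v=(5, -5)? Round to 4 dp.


u.v = 40, |v| = sqrt(50) = 7.0711
Scalar projection = u.v / |v| = 40 / sqrt(50) = 5.6569

5.6569


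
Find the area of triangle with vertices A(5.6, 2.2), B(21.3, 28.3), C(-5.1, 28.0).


Area = |x_A(y_B-y_C) + x_B(y_C-y_A) + x_C(y_A-y_B)|/2
= |1.68 + 549.54 + 133.11|/2
= 684.33/2 = 342.165

342.165


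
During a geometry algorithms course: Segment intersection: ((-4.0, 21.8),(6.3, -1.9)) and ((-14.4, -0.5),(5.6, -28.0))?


Cross products: d1=732, d2=541.25, d3=-476.17, d4=-285.42
d1*d2 < 0 and d3*d4 < 0? no

No, they don't intersect


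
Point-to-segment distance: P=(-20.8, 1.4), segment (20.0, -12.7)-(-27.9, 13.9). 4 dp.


Project P onto AB: t = 0.776 (clamped to [0,1])
Closest point on segment: (-17.168, 7.9403)
Distance: 7.4811

7.4811


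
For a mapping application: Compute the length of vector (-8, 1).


|u| = sqrt((-8)^2 + 1^2) = sqrt(65) = 8.0623

8.0623


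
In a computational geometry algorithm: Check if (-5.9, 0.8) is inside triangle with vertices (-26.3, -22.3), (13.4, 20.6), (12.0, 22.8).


Cross products: AB x AP = 41.91, BC x BP = 70.18, CA x CP = 35.31
All same sign? yes

Yes, inside


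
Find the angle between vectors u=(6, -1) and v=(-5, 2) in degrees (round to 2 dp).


u.v = -32, |u| = sqrt(37) = 6.0828, |v| = sqrt(29) = 5.3852
cos(theta) = u.v/(|u||v|) = -32/sqrt(1073) = -0.9769
theta = acos(-0.9769) = 167.66 degrees

167.66 degrees


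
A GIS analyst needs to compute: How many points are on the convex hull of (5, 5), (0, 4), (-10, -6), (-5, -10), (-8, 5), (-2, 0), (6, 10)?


Convex hull vertices (CCW): (-10, -6), (-5, -10), (5, 5), (6, 10), (-8, 5)
Count = 5

5


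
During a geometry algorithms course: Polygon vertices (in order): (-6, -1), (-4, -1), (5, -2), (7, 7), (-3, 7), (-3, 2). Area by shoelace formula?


Shoelace sum: ((-6)*(-1) - (-4)*(-1)) + ((-4)*(-2) - 5*(-1)) + (5*7 - 7*(-2)) + (7*7 - (-3)*7) + ((-3)*2 - (-3)*7) + ((-3)*(-1) - (-6)*2)
= 164
Area = |164|/2 = 82

82


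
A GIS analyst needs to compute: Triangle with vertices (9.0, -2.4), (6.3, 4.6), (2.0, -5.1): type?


Side lengths squared: AB^2=56.29, BC^2=112.58, CA^2=56.29
Sorted: [56.29, 56.29, 112.58]
By sides: Isosceles, By angles: Right

Isosceles, Right


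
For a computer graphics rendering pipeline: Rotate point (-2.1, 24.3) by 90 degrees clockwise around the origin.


90° CW: (x,y) -> (y, -x)
(-2.1,24.3) -> (24.3, 2.1)

(24.3, 2.1)


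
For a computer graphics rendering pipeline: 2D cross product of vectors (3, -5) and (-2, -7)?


u x v = u_x*v_y - u_y*v_x = 3*(-7) - (-5)*(-2)
= (-21) - 10 = -31

-31


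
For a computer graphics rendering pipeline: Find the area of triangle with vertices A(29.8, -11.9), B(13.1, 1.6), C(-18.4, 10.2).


Area = |x_A(y_B-y_C) + x_B(y_C-y_A) + x_C(y_A-y_B)|/2
= |(-256.28) + 289.51 + 248.4|/2
= 281.63/2 = 140.815

140.815


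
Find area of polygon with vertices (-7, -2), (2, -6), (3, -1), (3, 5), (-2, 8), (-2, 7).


Shoelace sum: ((-7)*(-6) - 2*(-2)) + (2*(-1) - 3*(-6)) + (3*5 - 3*(-1)) + (3*8 - (-2)*5) + ((-2)*7 - (-2)*8) + ((-2)*(-2) - (-7)*7)
= 169
Area = |169|/2 = 84.5

84.5


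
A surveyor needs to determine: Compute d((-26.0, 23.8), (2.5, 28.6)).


dx=28.5, dy=4.8
d^2 = 28.5^2 + 4.8^2 = 835.29
d = sqrt(835.29) = 28.9014

28.9014


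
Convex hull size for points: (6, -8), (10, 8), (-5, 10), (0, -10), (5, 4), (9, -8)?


Convex hull vertices (CCW): (-5, 10), (0, -10), (9, -8), (10, 8)
Count = 4

4


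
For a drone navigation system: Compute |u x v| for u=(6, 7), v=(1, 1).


|u x v| = |6*1 - 7*1|
= |6 - 7| = 1

1


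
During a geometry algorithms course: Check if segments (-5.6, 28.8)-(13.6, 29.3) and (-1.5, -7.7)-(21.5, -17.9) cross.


Cross products: d1=797.68, d2=1005.02, d3=-702.85, d4=-910.19
d1*d2 < 0 and d3*d4 < 0? no

No, they don't intersect


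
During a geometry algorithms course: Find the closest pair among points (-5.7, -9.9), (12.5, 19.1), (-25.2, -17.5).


d(P0,P1) = 34.238, d(P0,P2) = 20.9287, d(P1,P2) = 52.5438
Closest: P0 and P2

Closest pair: (-5.7, -9.9) and (-25.2, -17.5), distance = 20.9287


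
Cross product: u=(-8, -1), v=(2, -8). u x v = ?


u x v = u_x*v_y - u_y*v_x = (-8)*(-8) - (-1)*2
= 64 - (-2) = 66

66


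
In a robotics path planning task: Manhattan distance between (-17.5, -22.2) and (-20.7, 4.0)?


|(-17.5)-(-20.7)| + |(-22.2)-4| = 3.2 + 26.2 = 29.4

29.4


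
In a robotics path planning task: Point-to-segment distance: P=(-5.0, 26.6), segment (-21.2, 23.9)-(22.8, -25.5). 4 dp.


Project P onto AB: t = 0.1324 (clamped to [0,1])
Closest point on segment: (-15.3745, 17.3596)
Distance: 13.893

13.893


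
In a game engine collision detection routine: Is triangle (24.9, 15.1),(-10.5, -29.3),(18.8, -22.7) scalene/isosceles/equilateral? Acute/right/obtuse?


Side lengths squared: AB^2=3224.52, BC^2=902.05, CA^2=1466.05
Sorted: [902.05, 1466.05, 3224.52]
By sides: Scalene, By angles: Obtuse

Scalene, Obtuse


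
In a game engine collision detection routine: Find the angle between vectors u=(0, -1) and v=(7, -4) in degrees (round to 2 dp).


u.v = 4, |u| = sqrt(1) = 1, |v| = sqrt(65) = 8.0623
cos(theta) = u.v/(|u||v|) = 4/sqrt(65) = 0.496139
theta = acos(0.496139) = 60.26 degrees

60.26 degrees
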